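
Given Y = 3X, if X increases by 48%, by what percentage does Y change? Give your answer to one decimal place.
48.0%

For Y = 3X:
If X → X(1 + 0.48)
Then Y → Y · (1 + 0.48)^1
     = Y · 1.4800

Percentage change = ((1 + 0.48)^1 − 1) × 100% = 48.0%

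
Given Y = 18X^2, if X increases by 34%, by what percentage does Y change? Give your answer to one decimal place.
79.6%

For Y = 18X^2:
If X → X(1 + 0.34)
Then Y → Y · (1 + 0.34)^2
     = Y · 1.7956

Percentage change = ((1 + 0.34)^2 − 1) × 100% ≈ 79.6%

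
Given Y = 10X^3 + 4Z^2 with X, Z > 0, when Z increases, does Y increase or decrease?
Y increases

Taking the partial derivative:
∂Y/∂Z = 8Z

∂Y/∂Z = 8Z > 0 (assuming positive values)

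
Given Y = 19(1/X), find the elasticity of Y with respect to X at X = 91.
Elasticity = -1

Elasticity = (dY/dX) · (X/Y)

dY/dX = -19/X²
At X = 91: dY/dX = -19/8281, Y = 19/91

Elasticity = (-19/8281) · (91 / (19/91)) = -1

Interpretation: for a small percentage change in X, the percentage change in Y is approximately -1.00 times as large.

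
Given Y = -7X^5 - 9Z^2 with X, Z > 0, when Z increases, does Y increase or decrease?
Y decreases

Taking the partial derivative:
∂Y/∂Z = -18Z

∂Y/∂Z = -18Z < 0 (assuming positive values)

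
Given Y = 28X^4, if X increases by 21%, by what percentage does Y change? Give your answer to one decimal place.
114.4%

For Y = 28X^4:
If X → X(1 + 0.21)
Then Y → Y · (1 + 0.21)^4
     ≈ Y · 2.1436

Percentage change = ((1 + 0.21)^4 − 1) × 100% ≈ 114.4%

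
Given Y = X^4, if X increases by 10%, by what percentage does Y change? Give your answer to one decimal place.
46.4%

For Y = X^4:
If X → X(1 + 0.1)
Then Y → Y · (1 + 0.1)^4
     = Y · 1.4641

Percentage change = ((1 + 0.1)^4 − 1) × 100% ≈ 46.4%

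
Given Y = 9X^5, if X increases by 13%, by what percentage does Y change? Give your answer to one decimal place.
84.2%

For Y = 9X^5:
If X → X(1 + 0.13)
Then Y → Y · (1 + 0.13)^5
     ≈ Y · 1.8424

Percentage change = ((1 + 0.13)^5 − 1) × 100% ≈ 84.2%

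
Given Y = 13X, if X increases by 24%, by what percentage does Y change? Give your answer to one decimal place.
24.0%

For Y = 13X:
If X → X(1 + 0.24)
Then Y → Y · (1 + 0.24)^1
     = Y · 1.2400

Percentage change = ((1 + 0.24)^1 − 1) × 100% = 24.0%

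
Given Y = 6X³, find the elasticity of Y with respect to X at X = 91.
Elasticity = 3

Elasticity = (dY/dX) · (X/Y)

dY/dX = 18·X²
At X = 91: dY/dX = 149058, Y = 4521426

Elasticity = 149058 · (91 / 4521426) = 3

Interpretation: for a small percentage change in X, the percentage change in Y is approximately 3.00 times as large.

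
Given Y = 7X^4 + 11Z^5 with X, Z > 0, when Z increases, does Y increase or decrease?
Y increases

Taking the partial derivative:
∂Y/∂Z = 55Z^4

∂Y/∂Z = 55Z^4 > 0 (assuming positive values)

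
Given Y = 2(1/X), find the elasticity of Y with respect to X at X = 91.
Elasticity = -1

Elasticity = (dY/dX) · (X/Y)

dY/dX = -2/X²
At X = 91: dY/dX = -2/8281, Y = 2/91

Elasticity = (-2/8281) · (91 / (2/91)) = -1

Interpretation: for a small percentage change in X, the percentage change in Y is approximately -1.00 times as large.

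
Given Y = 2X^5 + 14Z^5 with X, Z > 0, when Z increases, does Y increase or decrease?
Y increases

Taking the partial derivative:
∂Y/∂Z = 70Z^4

∂Y/∂Z = 70Z^4 > 0 (assuming positive values)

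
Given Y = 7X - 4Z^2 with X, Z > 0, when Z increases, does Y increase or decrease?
Y decreases

Taking the partial derivative:
∂Y/∂Z = -8Z

∂Y/∂Z = -8Z < 0 (assuming positive values)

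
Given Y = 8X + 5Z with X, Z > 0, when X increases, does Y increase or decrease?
Y increases

Taking the partial derivative:
∂Y/∂X = 8

∂Y/∂X = 8 > 0 (assuming positive values)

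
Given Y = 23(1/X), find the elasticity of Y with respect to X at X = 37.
Elasticity = -1

Elasticity = (dY/dX) · (X/Y)

dY/dX = -23/X²
At X = 37: dY/dX = -23/1369, Y = 23/37

Elasticity = (-23/1369) · (37 / (23/37)) = -1

Interpretation: for a small percentage change in X, the percentage change in Y is approximately -1.00 times as large.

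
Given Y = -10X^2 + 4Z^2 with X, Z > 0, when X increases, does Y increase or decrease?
Y decreases

Taking the partial derivative:
∂Y/∂X = -20X

∂Y/∂X = -20X < 0 (assuming positive values)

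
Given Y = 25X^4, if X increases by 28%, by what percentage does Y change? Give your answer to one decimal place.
168.4%

For Y = 25X^4:
If X → X(1 + 0.28)
Then Y → Y · (1 + 0.28)^4
     ≈ Y · 2.6844

Percentage change = ((1 + 0.28)^4 − 1) × 100% ≈ 168.4%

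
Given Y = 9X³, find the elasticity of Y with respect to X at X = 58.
Elasticity = 3

Elasticity = (dY/dX) · (X/Y)

dY/dX = 27·X²
At X = 58: dY/dX = 90828, Y = 1756008

Elasticity = 90828 · (58 / 1756008) = 3

Interpretation: for a small percentage change in X, the percentage change in Y is approximately 3.00 times as large.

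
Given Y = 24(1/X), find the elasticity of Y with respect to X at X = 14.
Elasticity = -1

Elasticity = (dY/dX) · (X/Y)

dY/dX = -24/X²
At X = 14: dY/dX = -6/49, Y = 12/7

Elasticity = (-6/49) · (14 / (12/7)) = -1

Interpretation: for a small percentage change in X, the percentage change in Y is approximately -1.00 times as large.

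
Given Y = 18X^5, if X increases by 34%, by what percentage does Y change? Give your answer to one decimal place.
332.0%

For Y = 18X^5:
If X → X(1 + 0.34)
Then Y → Y · (1 + 0.34)^5
     ≈ Y · 4.3204

Percentage change = ((1 + 0.34)^5 − 1) × 100% ≈ 332.0%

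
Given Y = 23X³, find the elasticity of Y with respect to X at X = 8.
Elasticity = 3

Elasticity = (dY/dX) · (X/Y)

dY/dX = 69·X²
At X = 8: dY/dX = 4416, Y = 11776

Elasticity = 4416 · (8 / 11776) = 3

Interpretation: for a small percentage change in X, the percentage change in Y is approximately 3.00 times as large.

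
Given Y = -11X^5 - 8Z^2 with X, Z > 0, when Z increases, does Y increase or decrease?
Y decreases

Taking the partial derivative:
∂Y/∂Z = -16Z

∂Y/∂Z = -16Z < 0 (assuming positive values)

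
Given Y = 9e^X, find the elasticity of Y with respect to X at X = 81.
Elasticity = 81

Elasticity = (dY/dX) · (X/Y)

dY/dX = 9·e^X
At X = 81: dY/dX = 9·e^81, Y = 9·e^81

Elasticity = (9·e^81) · (81 / (9·e^81)) = 81

Interpretation: for a small percentage change in X, the percentage change in Y is approximately 81.00 times as large.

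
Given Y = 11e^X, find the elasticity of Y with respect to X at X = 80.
Elasticity = 80

Elasticity = (dY/dX) · (X/Y)

dY/dX = 11·e^X
At X = 80: dY/dX = 11·e^80, Y = 11·e^80

Elasticity = (11·e^80) · (80 / (11·e^80)) = 80

Interpretation: for a small percentage change in X, the percentage change in Y is approximately 80.00 times as large.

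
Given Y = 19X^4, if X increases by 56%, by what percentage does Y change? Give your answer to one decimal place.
492.2%

For Y = 19X^4:
If X → X(1 + 0.56)
Then Y → Y · (1 + 0.56)^4
     ≈ Y · 5.9224

Percentage change = ((1 + 0.56)^4 − 1) × 100% ≈ 492.2%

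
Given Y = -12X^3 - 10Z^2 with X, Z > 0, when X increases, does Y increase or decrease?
Y decreases

Taking the partial derivative:
∂Y/∂X = -36X^2

∂Y/∂X = -36X^2 < 0 (assuming positive values)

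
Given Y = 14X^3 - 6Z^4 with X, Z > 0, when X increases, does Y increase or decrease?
Y increases

Taking the partial derivative:
∂Y/∂X = 42X^2

∂Y/∂X = 42X^2 > 0 (assuming positive values)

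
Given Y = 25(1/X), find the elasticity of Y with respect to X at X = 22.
Elasticity = -1

Elasticity = (dY/dX) · (X/Y)

dY/dX = -25/X²
At X = 22: dY/dX = -25/484, Y = 25/22

Elasticity = (-25/484) · (22 / (25/22)) = -1

Interpretation: for a small percentage change in X, the percentage change in Y is approximately -1.00 times as large.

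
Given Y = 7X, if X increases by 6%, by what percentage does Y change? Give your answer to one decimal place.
6.0%

For Y = 7X:
If X → X(1 + 0.06)
Then Y → Y · (1 + 0.06)^1
     = Y · 1.0600

Percentage change = ((1 + 0.06)^1 − 1) × 100% = 6.0%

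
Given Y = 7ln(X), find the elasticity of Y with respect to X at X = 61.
Elasticity = 1/ln(61) ≈ 0.2433

Elasticity = (dY/dX) · (X/Y)

dY/dX = 7/X
At X = 61: dY/dX = 7/61, Y = 7·ln(61)

Elasticity = (7/61) · (61 / (7·ln(61))) = 1/ln(61) ≈ 0.2433

Interpretation: for a small percentage change in X, the percentage change in Y is approximately 0.24 times as large.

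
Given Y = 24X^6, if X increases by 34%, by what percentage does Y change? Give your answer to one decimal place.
478.9%

For Y = 24X^6:
If X → X(1 + 0.34)
Then Y → Y · (1 + 0.34)^6
     ≈ Y · 5.7893

Percentage change = ((1 + 0.34)^6 − 1) × 100% ≈ 478.9%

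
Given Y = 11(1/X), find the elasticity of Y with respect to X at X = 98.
Elasticity = -1

Elasticity = (dY/dX) · (X/Y)

dY/dX = -11/X²
At X = 98: dY/dX = -11/9604, Y = 11/98

Elasticity = (-11/9604) · (98 / (11/98)) = -1

Interpretation: for a small percentage change in X, the percentage change in Y is approximately -1.00 times as large.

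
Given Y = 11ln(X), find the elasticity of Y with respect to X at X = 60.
Elasticity = 1/ln(60) ≈ 0.2442

Elasticity = (dY/dX) · (X/Y)

dY/dX = 11/X
At X = 60: dY/dX = 11/60, Y = 11·ln(60)

Elasticity = (11/60) · (60 / (11·ln(60))) = 1/ln(60) ≈ 0.2442

Interpretation: for a small percentage change in X, the percentage change in Y is approximately 0.24 times as large.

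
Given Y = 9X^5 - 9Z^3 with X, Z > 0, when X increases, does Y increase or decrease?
Y increases

Taking the partial derivative:
∂Y/∂X = 45X^4

∂Y/∂X = 45X^4 > 0 (assuming positive values)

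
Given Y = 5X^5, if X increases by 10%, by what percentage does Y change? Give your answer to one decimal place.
61.1%

For Y = 5X^5:
If X → X(1 + 0.1)
Then Y → Y · (1 + 0.1)^5
     ≈ Y · 1.6105

Percentage change = ((1 + 0.1)^5 − 1) × 100% ≈ 61.1%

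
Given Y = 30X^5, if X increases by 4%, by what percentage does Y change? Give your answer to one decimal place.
21.7%

For Y = 30X^5:
If X → X(1 + 0.04)
Then Y → Y · (1 + 0.04)^5
     ≈ Y · 1.2167

Percentage change = ((1 + 0.04)^5 − 1) × 100% ≈ 21.7%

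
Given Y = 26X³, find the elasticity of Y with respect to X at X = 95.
Elasticity = 3

Elasticity = (dY/dX) · (X/Y)

dY/dX = 78·X²
At X = 95: dY/dX = 703950, Y = 22291750

Elasticity = 703950 · (95 / 22291750) = 3

Interpretation: for a small percentage change in X, the percentage change in Y is approximately 3.00 times as large.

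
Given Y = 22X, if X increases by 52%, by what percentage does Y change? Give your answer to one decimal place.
52.0%

For Y = 22X:
If X → X(1 + 0.52)
Then Y → Y · (1 + 0.52)^1
     = Y · 1.5200

Percentage change = ((1 + 0.52)^1 − 1) × 100% = 52.0%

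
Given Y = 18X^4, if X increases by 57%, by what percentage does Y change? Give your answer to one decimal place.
507.6%

For Y = 18X^4:
If X → X(1 + 0.57)
Then Y → Y · (1 + 0.57)^4
     ≈ Y · 6.0757

Percentage change = ((1 + 0.57)^4 − 1) × 100% ≈ 507.6%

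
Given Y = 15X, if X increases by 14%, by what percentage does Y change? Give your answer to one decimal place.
14.0%

For Y = 15X:
If X → X(1 + 0.14)
Then Y → Y · (1 + 0.14)^1
     = Y · 1.1400

Percentage change = ((1 + 0.14)^1 − 1) × 100% = 14.0%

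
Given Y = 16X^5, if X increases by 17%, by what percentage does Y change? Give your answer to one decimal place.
119.2%

For Y = 16X^5:
If X → X(1 + 0.17)
Then Y → Y · (1 + 0.17)^5
     ≈ Y · 2.1924

Percentage change = ((1 + 0.17)^5 − 1) × 100% ≈ 119.2%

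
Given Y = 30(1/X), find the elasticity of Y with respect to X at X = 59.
Elasticity = -1

Elasticity = (dY/dX) · (X/Y)

dY/dX = -30/X²
At X = 59: dY/dX = -30/3481, Y = 30/59

Elasticity = (-30/3481) · (59 / (30/59)) = -1

Interpretation: for a small percentage change in X, the percentage change in Y is approximately -1.00 times as large.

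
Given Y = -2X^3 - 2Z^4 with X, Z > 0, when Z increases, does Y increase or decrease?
Y decreases

Taking the partial derivative:
∂Y/∂Z = -8Z^3

∂Y/∂Z = -8Z^3 < 0 (assuming positive values)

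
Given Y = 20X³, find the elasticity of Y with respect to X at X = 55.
Elasticity = 3

Elasticity = (dY/dX) · (X/Y)

dY/dX = 60·X²
At X = 55: dY/dX = 181500, Y = 3327500

Elasticity = 181500 · (55 / 3327500) = 3

Interpretation: for a small percentage change in X, the percentage change in Y is approximately 3.00 times as large.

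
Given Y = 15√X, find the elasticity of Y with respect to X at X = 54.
Elasticity = 1/2

Elasticity = (dY/dX) · (X/Y)

dY/dX = 15/(2·√X)
At X = 54: dY/dX = 5·√6/12, Y = 45·√6

Elasticity = (5·√6/12) · (54 / (45·√6)) = 1/2

Interpretation: for a small percentage change in X, the percentage change in Y is approximately 0.50 times as large.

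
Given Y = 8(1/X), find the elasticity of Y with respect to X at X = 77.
Elasticity = -1

Elasticity = (dY/dX) · (X/Y)

dY/dX = -8/X²
At X = 77: dY/dX = -8/5929, Y = 8/77

Elasticity = (-8/5929) · (77 / (8/77)) = -1

Interpretation: for a small percentage change in X, the percentage change in Y is approximately -1.00 times as large.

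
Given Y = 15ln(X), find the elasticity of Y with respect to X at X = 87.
Elasticity = 1/ln(87) ≈ 0.2239

Elasticity = (dY/dX) · (X/Y)

dY/dX = 15/X
At X = 87: dY/dX = 5/29, Y = 15·ln(87)

Elasticity = (5/29) · (87 / (15·ln(87))) = 1/ln(87) ≈ 0.2239

Interpretation: for a small percentage change in X, the percentage change in Y is approximately 0.22 times as large.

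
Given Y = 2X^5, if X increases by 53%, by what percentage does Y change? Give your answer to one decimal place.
738.4%

For Y = 2X^5:
If X → X(1 + 0.53)
Then Y → Y · (1 + 0.53)^5
     ≈ Y · 8.3841

Percentage change = ((1 + 0.53)^5 − 1) × 100% ≈ 738.4%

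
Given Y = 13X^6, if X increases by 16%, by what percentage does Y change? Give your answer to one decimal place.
143.6%

For Y = 13X^6:
If X → X(1 + 0.16)
Then Y → Y · (1 + 0.16)^6
     ≈ Y · 2.4364

Percentage change = ((1 + 0.16)^6 − 1) × 100% ≈ 143.6%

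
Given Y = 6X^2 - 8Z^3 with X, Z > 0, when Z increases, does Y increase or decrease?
Y decreases

Taking the partial derivative:
∂Y/∂Z = -24Z^2

∂Y/∂Z = -24Z^2 < 0 (assuming positive values)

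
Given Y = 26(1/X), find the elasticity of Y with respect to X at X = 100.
Elasticity = -1

Elasticity = (dY/dX) · (X/Y)

dY/dX = -26/X²
At X = 100: dY/dX = -13/5000, Y = 13/50

Elasticity = (-13/5000) · (100 / (13/50)) = -1

Interpretation: for a small percentage change in X, the percentage change in Y is approximately -1.00 times as large.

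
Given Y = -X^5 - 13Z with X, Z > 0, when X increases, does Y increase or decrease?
Y decreases

Taking the partial derivative:
∂Y/∂X = -5X^4

∂Y/∂X = -5X^4 < 0 (assuming positive values)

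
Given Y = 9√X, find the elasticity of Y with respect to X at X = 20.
Elasticity = 1/2

Elasticity = (dY/dX) · (X/Y)

dY/dX = 9/(2·√X)
At X = 20: dY/dX = 9·√5/20, Y = 18·√5

Elasticity = (9·√5/20) · (20 / (18·√5)) = 1/2

Interpretation: for a small percentage change in X, the percentage change in Y is approximately 0.50 times as large.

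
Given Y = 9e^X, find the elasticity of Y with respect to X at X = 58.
Elasticity = 58

Elasticity = (dY/dX) · (X/Y)

dY/dX = 9·e^X
At X = 58: dY/dX = 9·e^58, Y = 9·e^58

Elasticity = (9·e^58) · (58 / (9·e^58)) = 58

Interpretation: for a small percentage change in X, the percentage change in Y is approximately 58.00 times as large.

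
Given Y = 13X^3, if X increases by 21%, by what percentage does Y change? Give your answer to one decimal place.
77.2%

For Y = 13X^3:
If X → X(1 + 0.21)
Then Y → Y · (1 + 0.21)^3
     ≈ Y · 1.7716

Percentage change = ((1 + 0.21)^3 − 1) × 100% ≈ 77.2%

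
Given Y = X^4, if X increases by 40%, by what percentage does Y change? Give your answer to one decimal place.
284.2%

For Y = X^4:
If X → X(1 + 0.4)
Then Y → Y · (1 + 0.4)^4
     = Y · 3.8416

Percentage change = ((1 + 0.4)^4 − 1) × 100% ≈ 284.2%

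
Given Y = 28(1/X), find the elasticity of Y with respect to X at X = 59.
Elasticity = -1

Elasticity = (dY/dX) · (X/Y)

dY/dX = -28/X²
At X = 59: dY/dX = -28/3481, Y = 28/59

Elasticity = (-28/3481) · (59 / (28/59)) = -1

Interpretation: for a small percentage change in X, the percentage change in Y is approximately -1.00 times as large.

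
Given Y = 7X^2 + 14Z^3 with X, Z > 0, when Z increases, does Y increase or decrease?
Y increases

Taking the partial derivative:
∂Y/∂Z = 42Z^2

∂Y/∂Z = 42Z^2 > 0 (assuming positive values)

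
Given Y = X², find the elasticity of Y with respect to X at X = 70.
Elasticity = 2

Elasticity = (dY/dX) · (X/Y)

dY/dX = 2·X
At X = 70: dY/dX = 140, Y = 4900

Elasticity = 140 · (70 / 4900) = 2

Interpretation: for a small percentage change in X, the percentage change in Y is approximately 2.00 times as large.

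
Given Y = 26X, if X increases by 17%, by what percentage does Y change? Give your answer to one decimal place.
17.0%

For Y = 26X:
If X → X(1 + 0.17)
Then Y → Y · (1 + 0.17)^1
     = Y · 1.1700

Percentage change = ((1 + 0.17)^1 − 1) × 100% = 17.0%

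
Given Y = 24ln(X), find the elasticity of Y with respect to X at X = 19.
Elasticity = 1/ln(19) ≈ 0.3396

Elasticity = (dY/dX) · (X/Y)

dY/dX = 24/X
At X = 19: dY/dX = 24/19, Y = 24·ln(19)

Elasticity = (24/19) · (19 / (24·ln(19))) = 1/ln(19) ≈ 0.3396

Interpretation: for a small percentage change in X, the percentage change in Y is approximately 0.34 times as large.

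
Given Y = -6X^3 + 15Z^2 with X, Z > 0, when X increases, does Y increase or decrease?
Y decreases

Taking the partial derivative:
∂Y/∂X = -18X^2

∂Y/∂X = -18X^2 < 0 (assuming positive values)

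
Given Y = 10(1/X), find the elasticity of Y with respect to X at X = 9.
Elasticity = -1

Elasticity = (dY/dX) · (X/Y)

dY/dX = -10/X²
At X = 9: dY/dX = -10/81, Y = 10/9

Elasticity = (-10/81) · (9 / (10/9)) = -1

Interpretation: for a small percentage change in X, the percentage change in Y is approximately -1.00 times as large.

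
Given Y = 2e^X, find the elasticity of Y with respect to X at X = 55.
Elasticity = 55

Elasticity = (dY/dX) · (X/Y)

dY/dX = 2·e^X
At X = 55: dY/dX = 2·e^55, Y = 2·e^55

Elasticity = (2·e^55) · (55 / (2·e^55)) = 55

Interpretation: for a small percentage change in X, the percentage change in Y is approximately 55.00 times as large.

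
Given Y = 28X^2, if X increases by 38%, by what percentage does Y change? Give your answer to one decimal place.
90.4%

For Y = 28X^2:
If X → X(1 + 0.38)
Then Y → Y · (1 + 0.38)^2
     = Y · 1.9044

Percentage change = ((1 + 0.38)^2 − 1) × 100% ≈ 90.4%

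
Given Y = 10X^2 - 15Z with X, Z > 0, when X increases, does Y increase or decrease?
Y increases

Taking the partial derivative:
∂Y/∂X = 20X

∂Y/∂X = 20X > 0 (assuming positive values)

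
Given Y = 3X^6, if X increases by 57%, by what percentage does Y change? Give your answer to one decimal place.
1397.6%

For Y = 3X^6:
If X → X(1 + 0.57)
Then Y → Y · (1 + 0.57)^6
     ≈ Y · 14.9761

Percentage change = ((1 + 0.57)^6 − 1) × 100% ≈ 1397.6%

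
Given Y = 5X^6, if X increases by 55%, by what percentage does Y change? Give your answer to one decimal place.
1286.7%

For Y = 5X^6:
If X → X(1 + 0.55)
Then Y → Y · (1 + 0.55)^6
     ≈ Y · 13.8672

Percentage change = ((1 + 0.55)^6 − 1) × 100% ≈ 1286.7%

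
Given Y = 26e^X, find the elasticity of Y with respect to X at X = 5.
Elasticity = 5

Elasticity = (dY/dX) · (X/Y)

dY/dX = 26·e^X
At X = 5: dY/dX = 26·e^5, Y = 26·e^5

Elasticity = (26·e^5) · (5 / (26·e^5)) = 5

Interpretation: for a small percentage change in X, the percentage change in Y is approximately 5.00 times as large.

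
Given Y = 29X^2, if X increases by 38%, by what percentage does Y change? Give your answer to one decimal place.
90.4%

For Y = 29X^2:
If X → X(1 + 0.38)
Then Y → Y · (1 + 0.38)^2
     = Y · 1.9044

Percentage change = ((1 + 0.38)^2 − 1) × 100% ≈ 90.4%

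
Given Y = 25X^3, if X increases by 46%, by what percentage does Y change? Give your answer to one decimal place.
211.2%

For Y = 25X^3:
If X → X(1 + 0.46)
Then Y → Y · (1 + 0.46)^3
     ≈ Y · 3.1121

Percentage change = ((1 + 0.46)^3 − 1) × 100% ≈ 211.2%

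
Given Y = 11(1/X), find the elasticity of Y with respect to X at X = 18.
Elasticity = -1

Elasticity = (dY/dX) · (X/Y)

dY/dX = -11/X²
At X = 18: dY/dX = -11/324, Y = 11/18

Elasticity = (-11/324) · (18 / (11/18)) = -1

Interpretation: for a small percentage change in X, the percentage change in Y is approximately -1.00 times as large.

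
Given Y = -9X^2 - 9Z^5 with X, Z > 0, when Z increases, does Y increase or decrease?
Y decreases

Taking the partial derivative:
∂Y/∂Z = -45Z^4

∂Y/∂Z = -45Z^4 < 0 (assuming positive values)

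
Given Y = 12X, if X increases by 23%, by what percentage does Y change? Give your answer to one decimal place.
23.0%

For Y = 12X:
If X → X(1 + 0.23)
Then Y → Y · (1 + 0.23)^1
     = Y · 1.2300

Percentage change = ((1 + 0.23)^1 − 1) × 100% = 23.0%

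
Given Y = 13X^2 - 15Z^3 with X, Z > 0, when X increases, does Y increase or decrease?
Y increases

Taking the partial derivative:
∂Y/∂X = 26X

∂Y/∂X = 26X > 0 (assuming positive values)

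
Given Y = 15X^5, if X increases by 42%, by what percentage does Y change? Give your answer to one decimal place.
477.4%

For Y = 15X^5:
If X → X(1 + 0.42)
Then Y → Y · (1 + 0.42)^5
     ≈ Y · 5.7735

Percentage change = ((1 + 0.42)^5 − 1) × 100% ≈ 477.4%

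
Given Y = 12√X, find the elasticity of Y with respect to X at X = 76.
Elasticity = 1/2

Elasticity = (dY/dX) · (X/Y)

dY/dX = 6/√X
At X = 76: dY/dX = 3·√19/19, Y = 24·√19

Elasticity = (3·√19/19) · (76 / (24·√19)) = 1/2

Interpretation: for a small percentage change in X, the percentage change in Y is approximately 0.50 times as large.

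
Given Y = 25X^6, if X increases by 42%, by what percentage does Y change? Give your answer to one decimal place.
719.8%

For Y = 25X^6:
If X → X(1 + 0.42)
Then Y → Y · (1 + 0.42)^6
     ≈ Y · 8.1984

Percentage change = ((1 + 0.42)^6 − 1) × 100% ≈ 719.8%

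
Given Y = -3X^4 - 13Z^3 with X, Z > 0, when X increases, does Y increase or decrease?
Y decreases

Taking the partial derivative:
∂Y/∂X = -12X^3

∂Y/∂X = -12X^3 < 0 (assuming positive values)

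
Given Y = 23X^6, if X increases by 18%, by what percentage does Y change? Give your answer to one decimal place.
170.0%

For Y = 23X^6:
If X → X(1 + 0.18)
Then Y → Y · (1 + 0.18)^6
     ≈ Y · 2.6996

Percentage change = ((1 + 0.18)^6 − 1) × 100% ≈ 170.0%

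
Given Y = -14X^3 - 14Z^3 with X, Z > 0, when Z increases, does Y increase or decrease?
Y decreases

Taking the partial derivative:
∂Y/∂Z = -42Z^2

∂Y/∂Z = -42Z^2 < 0 (assuming positive values)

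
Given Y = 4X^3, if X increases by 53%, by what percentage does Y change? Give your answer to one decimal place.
258.2%

For Y = 4X^3:
If X → X(1 + 0.53)
Then Y → Y · (1 + 0.53)^3
     ≈ Y · 3.5816

Percentage change = ((1 + 0.53)^3 − 1) × 100% ≈ 258.2%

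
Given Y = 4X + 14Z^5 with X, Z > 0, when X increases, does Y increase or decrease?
Y increases

Taking the partial derivative:
∂Y/∂X = 4

∂Y/∂X = 4 > 0 (assuming positive values)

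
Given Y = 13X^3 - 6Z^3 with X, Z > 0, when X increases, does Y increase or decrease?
Y increases

Taking the partial derivative:
∂Y/∂X = 39X^2

∂Y/∂X = 39X^2 > 0 (assuming positive values)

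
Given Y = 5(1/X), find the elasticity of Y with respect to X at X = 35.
Elasticity = -1

Elasticity = (dY/dX) · (X/Y)

dY/dX = -5/X²
At X = 35: dY/dX = -1/245, Y = 1/7

Elasticity = (-1/245) · (35 / (1/7)) = -1

Interpretation: for a small percentage change in X, the percentage change in Y is approximately -1.00 times as large.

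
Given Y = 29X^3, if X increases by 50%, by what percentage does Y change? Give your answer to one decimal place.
237.5%

For Y = 29X^3:
If X → X(1 + 0.5)
Then Y → Y · (1 + 0.5)^3
     = Y · 3.3750

Percentage change = ((1 + 0.5)^3 − 1) × 100% = 237.5%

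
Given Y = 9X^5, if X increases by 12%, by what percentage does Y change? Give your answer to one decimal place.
76.2%

For Y = 9X^5:
If X → X(1 + 0.12)
Then Y → Y · (1 + 0.12)^5
     ≈ Y · 1.7623

Percentage change = ((1 + 0.12)^5 − 1) × 100% ≈ 76.2%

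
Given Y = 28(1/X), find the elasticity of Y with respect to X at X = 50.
Elasticity = -1

Elasticity = (dY/dX) · (X/Y)

dY/dX = -28/X²
At X = 50: dY/dX = -7/625, Y = 14/25

Elasticity = (-7/625) · (50 / (14/25)) = -1

Interpretation: for a small percentage change in X, the percentage change in Y is approximately -1.00 times as large.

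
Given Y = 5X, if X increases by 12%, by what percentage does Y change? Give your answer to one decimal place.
12.0%

For Y = 5X:
If X → X(1 + 0.12)
Then Y → Y · (1 + 0.12)^1
     = Y · 1.1200

Percentage change = ((1 + 0.12)^1 − 1) × 100% = 12.0%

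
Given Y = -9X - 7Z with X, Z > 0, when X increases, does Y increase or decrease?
Y decreases

Taking the partial derivative:
∂Y/∂X = -9

∂Y/∂X = -9 < 0 (assuming positive values)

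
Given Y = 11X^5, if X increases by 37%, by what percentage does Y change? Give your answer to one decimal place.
382.6%

For Y = 11X^5:
If X → X(1 + 0.37)
Then Y → Y · (1 + 0.37)^5
     ≈ Y · 4.8262

Percentage change = ((1 + 0.37)^5 − 1) × 100% ≈ 382.6%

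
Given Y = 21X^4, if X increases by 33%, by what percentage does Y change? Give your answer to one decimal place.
212.9%

For Y = 21X^4:
If X → X(1 + 0.33)
Then Y → Y · (1 + 0.33)^4
     ≈ Y · 3.1290

Percentage change = ((1 + 0.33)^4 − 1) × 100% ≈ 212.9%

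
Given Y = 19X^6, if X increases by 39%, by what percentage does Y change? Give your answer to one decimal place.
621.3%

For Y = 19X^6:
If X → X(1 + 0.39)
Then Y → Y · (1 + 0.39)^6
     ≈ Y · 7.2125

Percentage change = ((1 + 0.39)^6 − 1) × 100% ≈ 621.3%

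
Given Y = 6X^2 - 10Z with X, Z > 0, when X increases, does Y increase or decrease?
Y increases

Taking the partial derivative:
∂Y/∂X = 12X

∂Y/∂X = 12X > 0 (assuming positive values)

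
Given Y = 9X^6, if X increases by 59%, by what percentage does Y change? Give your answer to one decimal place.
1515.8%

For Y = 9X^6:
If X → X(1 + 0.59)
Then Y → Y · (1 + 0.59)^6
     ≈ Y · 16.1578

Percentage change = ((1 + 0.59)^6 − 1) × 100% ≈ 1515.8%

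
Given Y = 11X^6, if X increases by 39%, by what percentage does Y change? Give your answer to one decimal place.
621.3%

For Y = 11X^6:
If X → X(1 + 0.39)
Then Y → Y · (1 + 0.39)^6
     ≈ Y · 7.2125

Percentage change = ((1 + 0.39)^6 − 1) × 100% ≈ 621.3%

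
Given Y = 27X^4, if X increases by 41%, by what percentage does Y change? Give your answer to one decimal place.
295.3%

For Y = 27X^4:
If X → X(1 + 0.41)
Then Y → Y · (1 + 0.41)^4
     ≈ Y · 3.9525

Percentage change = ((1 + 0.41)^4 − 1) × 100% ≈ 295.3%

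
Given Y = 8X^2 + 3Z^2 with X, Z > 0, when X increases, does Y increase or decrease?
Y increases

Taking the partial derivative:
∂Y/∂X = 16X

∂Y/∂X = 16X > 0 (assuming positive values)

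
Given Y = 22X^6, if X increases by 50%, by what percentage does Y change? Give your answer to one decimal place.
1039.1%

For Y = 22X^6:
If X → X(1 + 0.5)
Then Y → Y · (1 + 0.5)^6
     ≈ Y · 11.3906

Percentage change = ((1 + 0.5)^6 − 1) × 100% ≈ 1039.1%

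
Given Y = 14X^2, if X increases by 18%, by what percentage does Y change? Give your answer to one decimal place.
39.2%

For Y = 14X^2:
If X → X(1 + 0.18)
Then Y → Y · (1 + 0.18)^2
     = Y · 1.3924

Percentage change = ((1 + 0.18)^2 − 1) × 100% ≈ 39.2%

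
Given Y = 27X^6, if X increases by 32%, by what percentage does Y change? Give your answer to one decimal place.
429.0%

For Y = 27X^6:
If X → X(1 + 0.32)
Then Y → Y · (1 + 0.32)^6
     ≈ Y · 5.2899

Percentage change = ((1 + 0.32)^6 − 1) × 100% ≈ 429.0%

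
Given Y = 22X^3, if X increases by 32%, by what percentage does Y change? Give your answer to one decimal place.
130.0%

For Y = 22X^3:
If X → X(1 + 0.32)
Then Y → Y · (1 + 0.32)^3
     ≈ Y · 2.3000

Percentage change = ((1 + 0.32)^3 − 1) × 100% ≈ 130.0%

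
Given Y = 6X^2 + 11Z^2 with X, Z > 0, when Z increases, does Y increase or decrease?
Y increases

Taking the partial derivative:
∂Y/∂Z = 22Z

∂Y/∂Z = 22Z > 0 (assuming positive values)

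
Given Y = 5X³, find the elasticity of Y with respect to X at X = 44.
Elasticity = 3

Elasticity = (dY/dX) · (X/Y)

dY/dX = 15·X²
At X = 44: dY/dX = 29040, Y = 425920

Elasticity = 29040 · (44 / 425920) = 3

Interpretation: for a small percentage change in X, the percentage change in Y is approximately 3.00 times as large.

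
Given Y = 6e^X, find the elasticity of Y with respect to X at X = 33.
Elasticity = 33

Elasticity = (dY/dX) · (X/Y)

dY/dX = 6·e^X
At X = 33: dY/dX = 6·e^33, Y = 6·e^33

Elasticity = (6·e^33) · (33 / (6·e^33)) = 33

Interpretation: for a small percentage change in X, the percentage change in Y is approximately 33.00 times as large.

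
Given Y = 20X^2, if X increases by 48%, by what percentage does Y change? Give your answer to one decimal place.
119.0%

For Y = 20X^2:
If X → X(1 + 0.48)
Then Y → Y · (1 + 0.48)^2
     = Y · 2.1904

Percentage change = ((1 + 0.48)^2 − 1) × 100% ≈ 119.0%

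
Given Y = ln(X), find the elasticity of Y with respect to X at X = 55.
Elasticity = 1/ln(55) ≈ 0.2495

Elasticity = (dY/dX) · (X/Y)

dY/dX = 1/X
At X = 55: dY/dX = 1/55, Y = ln(55)

Elasticity = (1/55) · (55 / (ln(55))) = 1/ln(55) ≈ 0.2495

Interpretation: for a small percentage change in X, the percentage change in Y is approximately 0.25 times as large.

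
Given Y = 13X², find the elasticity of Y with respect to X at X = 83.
Elasticity = 2

Elasticity = (dY/dX) · (X/Y)

dY/dX = 26·X
At X = 83: dY/dX = 2158, Y = 89557

Elasticity = 2158 · (83 / 89557) = 2

Interpretation: for a small percentage change in X, the percentage change in Y is approximately 2.00 times as large.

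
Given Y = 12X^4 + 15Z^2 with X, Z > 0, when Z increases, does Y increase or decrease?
Y increases

Taking the partial derivative:
∂Y/∂Z = 30Z

∂Y/∂Z = 30Z > 0 (assuming positive values)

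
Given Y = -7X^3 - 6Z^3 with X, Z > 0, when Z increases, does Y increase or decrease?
Y decreases

Taking the partial derivative:
∂Y/∂Z = -18Z^2

∂Y/∂Z = -18Z^2 < 0 (assuming positive values)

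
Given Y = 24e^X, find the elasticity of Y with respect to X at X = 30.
Elasticity = 30

Elasticity = (dY/dX) · (X/Y)

dY/dX = 24·e^X
At X = 30: dY/dX = 24·e^30, Y = 24·e^30

Elasticity = (24·e^30) · (30 / (24·e^30)) = 30

Interpretation: for a small percentage change in X, the percentage change in Y is approximately 30.00 times as large.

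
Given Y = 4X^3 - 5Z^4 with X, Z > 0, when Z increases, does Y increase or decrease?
Y decreases

Taking the partial derivative:
∂Y/∂Z = -20Z^3

∂Y/∂Z = -20Z^3 < 0 (assuming positive values)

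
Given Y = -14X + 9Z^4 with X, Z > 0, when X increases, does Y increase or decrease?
Y decreases

Taking the partial derivative:
∂Y/∂X = -14

∂Y/∂X = -14 < 0 (assuming positive values)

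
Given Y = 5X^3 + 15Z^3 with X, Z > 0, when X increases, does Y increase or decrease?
Y increases

Taking the partial derivative:
∂Y/∂X = 15X^2

∂Y/∂X = 15X^2 > 0 (assuming positive values)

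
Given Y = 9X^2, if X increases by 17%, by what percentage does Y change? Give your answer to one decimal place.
36.9%

For Y = 9X^2:
If X → X(1 + 0.17)
Then Y → Y · (1 + 0.17)^2
     = Y · 1.3689

Percentage change = ((1 + 0.17)^2 − 1) × 100% ≈ 36.9%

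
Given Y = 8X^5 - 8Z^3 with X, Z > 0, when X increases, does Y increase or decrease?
Y increases

Taking the partial derivative:
∂Y/∂X = 40X^4

∂Y/∂X = 40X^4 > 0 (assuming positive values)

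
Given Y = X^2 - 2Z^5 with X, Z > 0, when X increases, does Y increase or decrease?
Y increases

Taking the partial derivative:
∂Y/∂X = 2X

∂Y/∂X = 2X > 0 (assuming positive values)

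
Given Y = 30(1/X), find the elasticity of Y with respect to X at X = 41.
Elasticity = -1

Elasticity = (dY/dX) · (X/Y)

dY/dX = -30/X²
At X = 41: dY/dX = -30/1681, Y = 30/41

Elasticity = (-30/1681) · (41 / (30/41)) = -1

Interpretation: for a small percentage change in X, the percentage change in Y is approximately -1.00 times as large.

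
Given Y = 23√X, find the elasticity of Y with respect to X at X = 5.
Elasticity = 1/2

Elasticity = (dY/dX) · (X/Y)

dY/dX = 23/(2·√X)
At X = 5: dY/dX = 23·√5/10, Y = 23·√5

Elasticity = (23·√5/10) · (5 / (23·√5)) = 1/2

Interpretation: for a small percentage change in X, the percentage change in Y is approximately 0.50 times as large.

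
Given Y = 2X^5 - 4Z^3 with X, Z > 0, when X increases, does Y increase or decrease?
Y increases

Taking the partial derivative:
∂Y/∂X = 10X^4

∂Y/∂X = 10X^4 > 0 (assuming positive values)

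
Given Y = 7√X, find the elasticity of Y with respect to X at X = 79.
Elasticity = 1/2

Elasticity = (dY/dX) · (X/Y)

dY/dX = 7/(2·√X)
At X = 79: dY/dX = 7·√79/158, Y = 7·√79

Elasticity = (7·√79/158) · (79 / (7·√79)) = 1/2

Interpretation: for a small percentage change in X, the percentage change in Y is approximately 0.50 times as large.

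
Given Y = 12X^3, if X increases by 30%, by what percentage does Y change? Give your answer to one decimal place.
119.7%

For Y = 12X^3:
If X → X(1 + 0.3)
Then Y → Y · (1 + 0.3)^3
     = Y · 2.1970

Percentage change = ((1 + 0.3)^3 − 1) × 100% = 119.7%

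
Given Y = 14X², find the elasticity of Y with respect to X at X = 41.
Elasticity = 2

Elasticity = (dY/dX) · (X/Y)

dY/dX = 28·X
At X = 41: dY/dX = 1148, Y = 23534

Elasticity = 1148 · (41 / 23534) = 2

Interpretation: for a small percentage change in X, the percentage change in Y is approximately 2.00 times as large.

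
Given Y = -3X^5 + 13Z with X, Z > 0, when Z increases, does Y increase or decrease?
Y increases

Taking the partial derivative:
∂Y/∂Z = 13

∂Y/∂Z = 13 > 0 (assuming positive values)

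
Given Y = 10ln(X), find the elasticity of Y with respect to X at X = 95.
Elasticity = 1/ln(95) ≈ 0.2196

Elasticity = (dY/dX) · (X/Y)

dY/dX = 10/X
At X = 95: dY/dX = 2/19, Y = 10·ln(95)

Elasticity = (2/19) · (95 / (10·ln(95))) = 1/ln(95) ≈ 0.2196

Interpretation: for a small percentage change in X, the percentage change in Y is approximately 0.22 times as large.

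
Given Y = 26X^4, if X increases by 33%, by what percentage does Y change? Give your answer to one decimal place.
212.9%

For Y = 26X^4:
If X → X(1 + 0.33)
Then Y → Y · (1 + 0.33)^4
     ≈ Y · 3.1290

Percentage change = ((1 + 0.33)^4 − 1) × 100% ≈ 212.9%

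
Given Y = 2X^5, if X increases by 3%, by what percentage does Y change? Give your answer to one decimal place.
15.9%

For Y = 2X^5:
If X → X(1 + 0.03)
Then Y → Y · (1 + 0.03)^5
     ≈ Y · 1.1593

Percentage change = ((1 + 0.03)^5 − 1) × 100% ≈ 15.9%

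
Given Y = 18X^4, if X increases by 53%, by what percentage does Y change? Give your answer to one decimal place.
448.0%

For Y = 18X^4:
If X → X(1 + 0.53)
Then Y → Y · (1 + 0.53)^4
     ≈ Y · 5.4798

Percentage change = ((1 + 0.53)^4 − 1) × 100% ≈ 448.0%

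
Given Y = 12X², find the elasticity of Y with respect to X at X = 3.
Elasticity = 2

Elasticity = (dY/dX) · (X/Y)

dY/dX = 24·X
At X = 3: dY/dX = 72, Y = 108

Elasticity = 72 · (3 / 108) = 2

Interpretation: for a small percentage change in X, the percentage change in Y is approximately 2.00 times as large.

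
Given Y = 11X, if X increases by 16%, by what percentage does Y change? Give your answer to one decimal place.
16.0%

For Y = 11X:
If X → X(1 + 0.16)
Then Y → Y · (1 + 0.16)^1
     = Y · 1.1600

Percentage change = ((1 + 0.16)^1 − 1) × 100% = 16.0%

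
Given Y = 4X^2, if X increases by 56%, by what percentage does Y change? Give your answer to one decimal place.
143.4%

For Y = 4X^2:
If X → X(1 + 0.56)
Then Y → Y · (1 + 0.56)^2
     = Y · 2.4336

Percentage change = ((1 + 0.56)^2 − 1) × 100% ≈ 143.4%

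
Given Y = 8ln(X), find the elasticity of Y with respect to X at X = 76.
Elasticity = 1/ln(76) ≈ 0.2309

Elasticity = (dY/dX) · (X/Y)

dY/dX = 8/X
At X = 76: dY/dX = 2/19, Y = 8·ln(76)

Elasticity = (2/19) · (76 / (8·ln(76))) = 1/ln(76) ≈ 0.2309

Interpretation: for a small percentage change in X, the percentage change in Y is approximately 0.23 times as large.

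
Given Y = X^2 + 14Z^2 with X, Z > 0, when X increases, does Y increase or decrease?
Y increases

Taking the partial derivative:
∂Y/∂X = 2X

∂Y/∂X = 2X > 0 (assuming positive values)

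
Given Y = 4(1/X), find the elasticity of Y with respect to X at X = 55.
Elasticity = -1

Elasticity = (dY/dX) · (X/Y)

dY/dX = -4/X²
At X = 55: dY/dX = -4/3025, Y = 4/55

Elasticity = (-4/3025) · (55 / (4/55)) = -1

Interpretation: for a small percentage change in X, the percentage change in Y is approximately -1.00 times as large.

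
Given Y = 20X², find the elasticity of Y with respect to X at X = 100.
Elasticity = 2

Elasticity = (dY/dX) · (X/Y)

dY/dX = 40·X
At X = 100: dY/dX = 4000, Y = 200000

Elasticity = 4000 · (100 / 200000) = 2

Interpretation: for a small percentage change in X, the percentage change in Y is approximately 2.00 times as large.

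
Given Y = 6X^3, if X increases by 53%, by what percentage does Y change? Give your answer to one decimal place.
258.2%

For Y = 6X^3:
If X → X(1 + 0.53)
Then Y → Y · (1 + 0.53)^3
     ≈ Y · 3.5816

Percentage change = ((1 + 0.53)^3 − 1) × 100% ≈ 258.2%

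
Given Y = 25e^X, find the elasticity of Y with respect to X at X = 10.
Elasticity = 10

Elasticity = (dY/dX) · (X/Y)

dY/dX = 25·e^X
At X = 10: dY/dX = 25·e^10, Y = 25·e^10

Elasticity = (25·e^10) · (10 / (25·e^10)) = 10

Interpretation: for a small percentage change in X, the percentage change in Y is approximately 10.00 times as large.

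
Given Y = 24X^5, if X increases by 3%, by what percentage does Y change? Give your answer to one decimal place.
15.9%

For Y = 24X^5:
If X → X(1 + 0.03)
Then Y → Y · (1 + 0.03)^5
     ≈ Y · 1.1593

Percentage change = ((1 + 0.03)^5 − 1) × 100% ≈ 15.9%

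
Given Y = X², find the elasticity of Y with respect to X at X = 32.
Elasticity = 2

Elasticity = (dY/dX) · (X/Y)

dY/dX = 2·X
At X = 32: dY/dX = 64, Y = 1024

Elasticity = 64 · (32 / 1024) = 2

Interpretation: for a small percentage change in X, the percentage change in Y is approximately 2.00 times as large.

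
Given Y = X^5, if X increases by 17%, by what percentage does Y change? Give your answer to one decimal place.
119.2%

For Y = X^5:
If X → X(1 + 0.17)
Then Y → Y · (1 + 0.17)^5
     ≈ Y · 2.1924

Percentage change = ((1 + 0.17)^5 − 1) × 100% ≈ 119.2%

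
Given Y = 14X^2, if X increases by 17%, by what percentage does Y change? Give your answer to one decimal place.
36.9%

For Y = 14X^2:
If X → X(1 + 0.17)
Then Y → Y · (1 + 0.17)^2
     = Y · 1.3689

Percentage change = ((1 + 0.17)^2 − 1) × 100% ≈ 36.9%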